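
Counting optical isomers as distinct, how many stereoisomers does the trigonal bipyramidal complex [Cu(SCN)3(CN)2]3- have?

In a trigonal bipyramid the two axial positions differ from the three equatorial ones.
Working through the distinct placements yields 3 geometric isomers: CN both axial; CN one axial, one equatorial; CN both equatorial.
Each arrangement has an internal mirror plane or centre of symmetry, so none is chiral.

3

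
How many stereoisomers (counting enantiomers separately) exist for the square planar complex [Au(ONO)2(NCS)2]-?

Working through the distinct placements yields 2 geometric isomers: ONO cis; ONO trans.
Each arrangement has an internal mirror plane or centre of symmetry, so none is chiral.

2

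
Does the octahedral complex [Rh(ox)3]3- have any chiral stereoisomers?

yes

The six octahedral sites form three mutually perpendicular trans pairs.
Each ox is bidentate and must span two cis positions.
Only one geometric arrangement is possible; it has no improper symmetry element, so it exists as a pair of enantiomers (2 stereoisomers).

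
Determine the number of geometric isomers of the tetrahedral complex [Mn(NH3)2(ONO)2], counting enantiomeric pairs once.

In a tetrahedral complex all four positions are equivalent and every pair of ligands is adjacent — there is no cis/trans distinction.
Only one geometric arrangement is possible.

1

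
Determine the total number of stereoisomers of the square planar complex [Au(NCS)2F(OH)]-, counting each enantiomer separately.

2

A square has two trans pairs of vertices; adjacent vertices are cis.
There are 2 geometric isomers: NCS cis; NCS trans.
Each arrangement has an internal mirror plane or centre of symmetry, so none is chiral.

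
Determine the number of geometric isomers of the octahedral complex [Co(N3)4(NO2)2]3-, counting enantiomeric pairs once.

An octahedron has six vertices in three trans pairs; every non-trans pair is cis.
The distinct arrangements are (2 in all): NO2 trans; NO2 cis.

2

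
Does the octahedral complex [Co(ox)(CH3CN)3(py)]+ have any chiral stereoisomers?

An octahedron has six vertices in three trans pairs; every non-trans pair is cis.
Each ox is bidentate and must span two cis positions.
Working through the distinct placements yields 2 geometric isomers: CH3CN mer; CH3CN fac.
Each arrangement has an internal mirror plane or centre of symmetry, so none is chiral.

no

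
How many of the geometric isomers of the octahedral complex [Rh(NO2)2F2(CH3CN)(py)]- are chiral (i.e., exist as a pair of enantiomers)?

2

In an octahedral complex each vertex has one trans partner and four cis neighbours.
The distinct arrangements are (6 in all): NO2 cis, F cis (3 arrangements, 2 chiral); NO2 trans, F cis; NO2 cis, F trans; NO2 trans, F trans.
Of these, 2 lack any improper symmetry element and so occur as enantiomeric pairs, giving 6 + 2 = 8 stereoisomers in total.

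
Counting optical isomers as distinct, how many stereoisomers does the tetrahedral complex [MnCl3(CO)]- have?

1

In a tetrahedral complex all four positions are equivalent and every pair of ligands is adjacent — there is no cis/trans distinction.
Only one geometric arrangement is possible.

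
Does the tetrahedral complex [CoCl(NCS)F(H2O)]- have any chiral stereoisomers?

yes

In a tetrahedral complex all four positions are equivalent and every pair of ligands is adjacent — there is no cis/trans distinction.
Only one geometric arrangement is possible; it has no improper symmetry element, so it exists as a pair of enantiomers (2 stereoisomers).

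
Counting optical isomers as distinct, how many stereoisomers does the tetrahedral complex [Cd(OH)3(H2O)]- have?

All four vertices of a tetrahedron are equivalent and mutually adjacent, so cis/trans isomerism cannot arise.
Only one geometric arrangement is possible.

1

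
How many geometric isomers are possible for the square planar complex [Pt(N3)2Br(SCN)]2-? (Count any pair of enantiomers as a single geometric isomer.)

The distinct arrangements are (2 in all): N3 cis; N3 trans.

2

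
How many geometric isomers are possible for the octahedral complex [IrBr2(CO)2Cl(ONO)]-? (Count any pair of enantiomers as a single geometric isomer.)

6

The six octahedral sites form three mutually perpendicular trans pairs.
Systematic placement gives 6 geometric isomers: Br trans, CO trans; Br trans, CO cis; Br cis, CO cis (3 arrangements, 2 chiral); Br cis, CO trans.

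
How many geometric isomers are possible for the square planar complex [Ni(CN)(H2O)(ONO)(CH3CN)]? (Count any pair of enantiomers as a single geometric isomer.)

A square has two trans pairs of vertices; adjacent vertices are cis.
Systematic placement gives 3 geometric isomers: (CH3CN/H2O trans, CN/ONO trans); (CH3CN/ONO trans, CN/H2O trans); (CH3CN/CN trans, H2O/ONO trans).

3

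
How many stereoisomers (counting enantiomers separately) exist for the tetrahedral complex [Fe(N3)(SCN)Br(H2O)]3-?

2

All four vertices of a tetrahedron are equivalent and mutually adjacent, so cis/trans isomerism cannot arise.
Only one geometric arrangement is possible; it has no improper symmetry element, so it exists as a pair of enantiomers (2 stereoisomers).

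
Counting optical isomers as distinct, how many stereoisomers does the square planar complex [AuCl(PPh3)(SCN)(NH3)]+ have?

There are 3 geometric isomers: (Cl/PPh3 trans, NH3/SCN trans); (Cl/SCN trans, NH3/PPh3 trans); (Cl/NH3 trans, PPh3/SCN trans).
Each arrangement has an internal mirror plane or centre of symmetry, so none is chiral.

3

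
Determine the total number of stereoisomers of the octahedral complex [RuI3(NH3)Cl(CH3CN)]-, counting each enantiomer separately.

The six octahedral sites form three mutually perpendicular trans pairs.
There are 4 geometric isomers: I mer (3 arrangements); I fac (chiral).
One of these lacks any improper symmetry element and so occurs as an enantiomeric pair, giving 4 + 1 = 5 stereoisomers in total.

5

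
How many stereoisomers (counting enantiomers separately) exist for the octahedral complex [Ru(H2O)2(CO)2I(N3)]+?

8

An octahedron has six vertices in three trans pairs; every non-trans pair is cis.
Systematic placement gives 6 geometric isomers: H2O trans, CO trans; H2O cis, CO trans; H2O cis, CO cis (3 arrangements, 2 chiral); H2O trans, CO cis.
Of these, 2 lack any improper symmetry element and so occur as enantiomeric pairs, giving 6 + 2 = 8 stereoisomers in total.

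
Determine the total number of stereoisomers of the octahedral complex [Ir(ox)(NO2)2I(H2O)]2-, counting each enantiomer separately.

Each ox is bidentate and must span two cis positions.
There are 4 geometric isomers: NO2 cis (3 arrangements, 2 chiral); NO2 trans.
Of these, 2 lack any improper symmetry element and so occur as enantiomeric pairs, giving 4 + 2 = 6 stereoisomers in total.

6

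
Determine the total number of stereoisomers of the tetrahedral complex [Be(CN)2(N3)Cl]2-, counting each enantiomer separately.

All four vertices of a tetrahedron are equivalent and mutually adjacent, so cis/trans isomerism cannot arise.
Only one geometric arrangement is possible.

1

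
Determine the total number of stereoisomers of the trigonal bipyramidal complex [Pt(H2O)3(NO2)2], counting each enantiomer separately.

In a trigonal bipyramid the two axial positions differ from the three equatorial ones.
There are 3 geometric isomers: NO2 both equatorial; NO2 one axial, one equatorial; NO2 both axial.
Each arrangement has an internal mirror plane or centre of symmetry, so none is chiral.

3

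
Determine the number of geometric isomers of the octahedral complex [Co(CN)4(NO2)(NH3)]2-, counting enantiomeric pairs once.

2

In an octahedral complex each vertex has one trans partner and four cis neighbours.
The distinct arrangements are (2 in all): NO2 and NH3 mutually trans; NO2 and NH3 mutually cis.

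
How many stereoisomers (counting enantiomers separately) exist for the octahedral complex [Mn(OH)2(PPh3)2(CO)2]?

6

In an octahedral complex each vertex has one trans partner and four cis neighbours.
Working through the distinct placements yields 5 geometric isomers: OH trans, PPh3 trans, CO trans; OH cis, PPh3 cis, CO trans; OH cis, PPh3 trans, CO cis; OH cis, PPh3 cis, CO cis (chiral); OH trans, PPh3 cis, CO cis.
One of these lacks any improper symmetry element and so occurs as an enantiomeric pair, giving 5 + 1 = 6 stereoisomers in total.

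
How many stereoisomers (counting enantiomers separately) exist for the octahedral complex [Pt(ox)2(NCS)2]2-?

3

The six octahedral sites form three mutually perpendicular trans pairs.
Each ox is bidentate and must span two cis positions.
The distinct arrangements are (2 in all): NCS trans; NCS cis (chiral).
One of these lacks any improper symmetry element and so occurs as an enantiomeric pair, giving 2 + 1 = 3 stereoisomers in total.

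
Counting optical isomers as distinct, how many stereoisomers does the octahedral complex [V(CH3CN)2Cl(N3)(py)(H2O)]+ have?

In an octahedral complex each vertex has one trans partner and four cis neighbours.
Systematic enumeration (placing each ligand type in turn and discarding arrangements equivalent by rotation or reflection) gives 9 geometric isomers.
Of these, 6 lack any improper symmetry element and so occur as enantiomeric pairs, giving 9 + 6 = 15 stereoisomers in total.

15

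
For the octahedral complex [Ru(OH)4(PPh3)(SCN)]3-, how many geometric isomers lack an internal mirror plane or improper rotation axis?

0

In an octahedral complex each vertex has one trans partner and four cis neighbours.
Working through the distinct placements yields 2 geometric isomers: PPh3 and SCN mutually trans; PPh3 and SCN mutually cis.
Each arrangement has an internal mirror plane or centre of symmetry, so none is chiral.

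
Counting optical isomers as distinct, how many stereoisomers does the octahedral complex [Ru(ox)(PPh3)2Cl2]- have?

4

An octahedron has six vertices in three trans pairs; every non-trans pair is cis.
Each ox is bidentate and must span two cis positions.
There are 3 geometric isomers: PPh3 cis, Cl trans; PPh3 cis, Cl cis (chiral); PPh3 trans, Cl cis.
One of these lacks any improper symmetry element and so occurs as an enantiomeric pair, giving 3 + 1 = 4 stereoisomers in total.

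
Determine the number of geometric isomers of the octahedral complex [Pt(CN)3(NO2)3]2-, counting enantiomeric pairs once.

2

An octahedron has six vertices in three trans pairs; every non-trans pair is cis.
There are 2 geometric isomers: CN mer; CN fac.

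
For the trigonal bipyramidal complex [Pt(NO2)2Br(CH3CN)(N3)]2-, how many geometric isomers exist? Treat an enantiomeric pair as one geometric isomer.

In a trigonal bipyramid the two axial positions differ from the three equatorial ones.
Systematic enumeration (placing each ligand type in turn and discarding arrangements equivalent by rotation or reflection) gives 7 geometric isomers.

7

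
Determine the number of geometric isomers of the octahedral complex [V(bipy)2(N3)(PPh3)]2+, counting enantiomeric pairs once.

2

In an octahedral complex each vertex has one trans partner and four cis neighbours.
Each bipy is bidentate and must span two cis positions.
There are 2 geometric isomers: N3 and PPh3 mutually trans; N3 and PPh3 mutually cis (chiral).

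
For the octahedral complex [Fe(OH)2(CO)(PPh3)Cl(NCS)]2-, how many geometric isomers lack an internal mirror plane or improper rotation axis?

Placing the ligands in turn and identifying arrangements related by rotation or reflection leaves 9 distinct geometric isomers.
Of these, 6 lack any improper symmetry element and so occur as enantiomeric pairs, giving 9 + 6 = 15 stereoisomers in total.

6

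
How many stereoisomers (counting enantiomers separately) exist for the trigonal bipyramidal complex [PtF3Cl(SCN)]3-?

4

Systematic placement gives 4 geometric isomers: Cl axial, SCN equatorial; Cl axial, SCN axial; Cl equatorial, SCN equatorial; Cl equatorial, SCN axial.
Each arrangement has an internal mirror plane or centre of symmetry, so none is chiral.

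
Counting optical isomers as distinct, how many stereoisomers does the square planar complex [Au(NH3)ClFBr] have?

In a square planar complex each vertex has one trans partner and two cis neighbours.
Working through the distinct placements yields 3 geometric isomers: (Br/F trans, Cl/NH3 trans); (Br/NH3 trans, Cl/F trans); (Br/Cl trans, F/NH3 trans).
Each arrangement has an internal mirror plane or centre of symmetry, so none is chiral.

3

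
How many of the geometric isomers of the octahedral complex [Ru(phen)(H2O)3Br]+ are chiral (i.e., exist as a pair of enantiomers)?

The six octahedral sites form three mutually perpendicular trans pairs.
Each phen is bidentate and must span two cis positions.
The distinct arrangements are (2 in all): H2O fac; H2O mer.
Each arrangement has an internal mirror plane or centre of symmetry, so none is chiral.

0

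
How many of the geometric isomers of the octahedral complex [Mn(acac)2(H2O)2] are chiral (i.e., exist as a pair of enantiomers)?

Each acac is bidentate and must span two cis positions.
There are 2 geometric isomers: H2O trans; H2O cis (chiral).
One of these lacks any improper symmetry element and so occurs as an enantiomeric pair, giving 2 + 1 = 3 stereoisomers in total.

1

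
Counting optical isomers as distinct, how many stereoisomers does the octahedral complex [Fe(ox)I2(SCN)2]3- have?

4

Each ox is bidentate and must span two cis positions.
Systematic placement gives 3 geometric isomers: I trans, SCN cis; I cis, SCN cis (chiral); I cis, SCN trans.
One of these lacks any improper symmetry element and so occurs as an enantiomeric pair, giving 3 + 1 = 4 stereoisomers in total.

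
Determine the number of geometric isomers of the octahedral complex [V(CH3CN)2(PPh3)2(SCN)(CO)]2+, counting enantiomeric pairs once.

6

In an octahedral complex each vertex has one trans partner and four cis neighbours.
The distinct arrangements are (6 in all): CH3CN trans, PPh3 cis; CH3CN trans, PPh3 trans; CH3CN cis, PPh3 cis (3 arrangements, 2 chiral); CH3CN cis, PPh3 trans.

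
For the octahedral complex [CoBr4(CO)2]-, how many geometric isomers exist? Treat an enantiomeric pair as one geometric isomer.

An octahedron has six vertices in three trans pairs; every non-trans pair is cis.
The distinct arrangements are (2 in all): CO trans; CO cis.

2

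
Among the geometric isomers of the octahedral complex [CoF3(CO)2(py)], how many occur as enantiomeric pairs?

0

The distinct arrangements are (3 in all): F mer, CO trans; F fac, CO cis; F mer, CO cis.
Each arrangement has an internal mirror plane or centre of symmetry, so none is chiral.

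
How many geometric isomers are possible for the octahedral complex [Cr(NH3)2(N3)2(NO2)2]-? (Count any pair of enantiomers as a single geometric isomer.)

5

In an octahedral complex each vertex has one trans partner and four cis neighbours.
The distinct arrangements are (5 in all): NH3 trans, N3 trans, NO2 trans; NH3 cis, N3 trans, NO2 cis; NH3 cis, N3 cis, NO2 trans; NH3 cis, N3 cis, NO2 cis (chiral); NH3 trans, N3 cis, NO2 cis.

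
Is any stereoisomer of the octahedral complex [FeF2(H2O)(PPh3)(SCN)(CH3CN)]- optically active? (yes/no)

yes

The six octahedral sites form three mutually perpendicular trans pairs.
Systematic enumeration (placing each ligand type in turn and discarding arrangements equivalent by rotation or reflection) gives 9 geometric isomers.
Of these, 6 lack any improper symmetry element and so occur as enantiomeric pairs, giving 9 + 6 = 15 stereoisomers in total.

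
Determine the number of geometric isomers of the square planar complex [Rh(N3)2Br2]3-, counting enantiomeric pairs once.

2

Working through the distinct placements yields 2 geometric isomers: N3 cis; N3 trans.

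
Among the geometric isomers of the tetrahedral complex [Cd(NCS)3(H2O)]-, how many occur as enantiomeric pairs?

0

In a tetrahedral complex all four positions are equivalent and every pair of ligands is adjacent — there is no cis/trans distinction.
Only one geometric arrangement is possible.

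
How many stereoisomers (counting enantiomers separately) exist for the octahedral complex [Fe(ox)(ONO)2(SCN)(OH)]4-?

Each ox is bidentate and must span two cis positions.
The distinct arrangements are (4 in all): ONO cis (3 arrangements, 2 chiral); ONO trans.
Of these, 2 lack any improper symmetry element and so occur as enantiomeric pairs, giving 4 + 2 = 6 stereoisomers in total.

6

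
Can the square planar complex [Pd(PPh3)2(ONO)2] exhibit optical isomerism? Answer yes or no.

A square has two trans pairs of vertices; adjacent vertices are cis.
The distinct arrangements are (2 in all): PPh3 cis; PPh3 trans.
Each arrangement has an internal mirror plane or centre of symmetry, so none is chiral.

no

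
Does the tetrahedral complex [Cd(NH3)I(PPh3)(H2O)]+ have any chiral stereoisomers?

All four vertices of a tetrahedron are equivalent and mutually adjacent, so cis/trans isomerism cannot arise.
Only one geometric arrangement is possible; it has no improper symmetry element, so it exists as a pair of enantiomers (2 stereoisomers).

yes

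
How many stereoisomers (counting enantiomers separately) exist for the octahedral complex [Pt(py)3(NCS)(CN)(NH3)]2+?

An octahedron has six vertices in three trans pairs; every non-trans pair is cis.
Systematic placement gives 4 geometric isomers: py mer (3 arrangements); py fac (chiral).
One of these lacks any improper symmetry element and so occurs as an enantiomeric pair, giving 4 + 1 = 5 stereoisomers in total.

5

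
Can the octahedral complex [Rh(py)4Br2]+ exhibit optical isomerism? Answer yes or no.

In an octahedral complex each vertex has one trans partner and four cis neighbours.
Working through the distinct placements yields 2 geometric isomers: Br trans; Br cis.
Each arrangement has an internal mirror plane or centre of symmetry, so none is chiral.

no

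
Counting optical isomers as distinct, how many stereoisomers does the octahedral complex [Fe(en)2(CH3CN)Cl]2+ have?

The six octahedral sites form three mutually perpendicular trans pairs.
Each en is bidentate and must span two cis positions.
Working through the distinct placements yields 2 geometric isomers: CH3CN and Cl mutually trans; CH3CN and Cl mutually cis (chiral).
One of these lacks any improper symmetry element and so occurs as an enantiomeric pair, giving 2 + 1 = 3 stereoisomers in total.

3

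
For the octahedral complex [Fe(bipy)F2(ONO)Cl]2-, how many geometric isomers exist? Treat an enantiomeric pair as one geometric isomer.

4

An octahedron has six vertices in three trans pairs; every non-trans pair is cis.
Each bipy is bidentate and must span two cis positions.
Systematic placement gives 4 geometric isomers: F cis (3 arrangements, 2 chiral); F trans.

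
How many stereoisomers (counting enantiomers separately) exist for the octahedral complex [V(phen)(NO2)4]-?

In an octahedral complex each vertex has one trans partner and four cis neighbours.
Each phen is bidentate and must span two cis positions.
Only one geometric arrangement is possible.

1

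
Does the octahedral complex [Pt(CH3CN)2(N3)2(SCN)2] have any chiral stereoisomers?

There are 5 geometric isomers: CH3CN trans, N3 trans, SCN trans; CH3CN trans, N3 cis, SCN cis; CH3CN cis, N3 cis, SCN trans; CH3CN cis, N3 cis, SCN cis (chiral); CH3CN cis, N3 trans, SCN cis.
One of these lacks any improper symmetry element and so occurs as an enantiomeric pair, giving 5 + 1 = 6 stereoisomers in total.

yes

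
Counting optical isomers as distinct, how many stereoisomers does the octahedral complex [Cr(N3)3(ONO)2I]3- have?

In an octahedral complex each vertex has one trans partner and four cis neighbours.
The distinct arrangements are (3 in all): N3 mer, ONO trans; N3 fac, ONO cis; N3 mer, ONO cis.
Each arrangement has an internal mirror plane or centre of symmetry, so none is chiral.

3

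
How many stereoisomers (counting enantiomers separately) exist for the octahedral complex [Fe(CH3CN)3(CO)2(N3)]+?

An octahedron has six vertices in three trans pairs; every non-trans pair is cis.
Working through the distinct placements yields 3 geometric isomers: CH3CN mer, CO cis; CH3CN mer, CO trans; CH3CN fac, CO cis.
Each arrangement has an internal mirror plane or centre of symmetry, so none is chiral.

3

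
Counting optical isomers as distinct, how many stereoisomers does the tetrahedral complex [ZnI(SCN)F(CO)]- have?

2

All four vertices of a tetrahedron are equivalent and mutually adjacent, so cis/trans isomerism cannot arise.
Only one geometric arrangement is possible; it has no improper symmetry element, so it exists as a pair of enantiomers (2 stereoisomers).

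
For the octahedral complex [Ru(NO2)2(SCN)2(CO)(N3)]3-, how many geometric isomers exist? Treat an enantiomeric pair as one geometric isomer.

An octahedron has six vertices in three trans pairs; every non-trans pair is cis.
Working through the distinct placements yields 6 geometric isomers: NO2 trans, SCN trans; NO2 cis, SCN cis (3 arrangements, 2 chiral); NO2 cis, SCN trans; NO2 trans, SCN cis.

6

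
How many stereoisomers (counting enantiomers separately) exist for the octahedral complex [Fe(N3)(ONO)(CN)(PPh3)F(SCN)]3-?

The six octahedral sites form three mutually perpendicular trans pairs.
Systematic enumeration (placing each ligand type in turn and discarding arrangements equivalent by rotation or reflection) gives 15 geometric isomers.
Of these, 15 lack any improper symmetry element and so occur as enantiomeric pairs, giving 15 + 15 = 30 stereoisomers in total.

30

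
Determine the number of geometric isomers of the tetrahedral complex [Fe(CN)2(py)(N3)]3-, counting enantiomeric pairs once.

In a tetrahedral complex all four positions are equivalent and every pair of ligands is adjacent — there is no cis/trans distinction.
Only one geometric arrangement is possible.

1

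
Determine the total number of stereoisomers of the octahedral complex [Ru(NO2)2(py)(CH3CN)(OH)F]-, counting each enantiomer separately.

An octahedron has six vertices in three trans pairs; every non-trans pair is cis.
Systematic enumeration (placing each ligand type in turn and discarding arrangements equivalent by rotation or reflection) gives 9 geometric isomers.
Of these, 6 lack any improper symmetry element and so occur as enantiomeric pairs, giving 9 + 6 = 15 stereoisomers in total.

15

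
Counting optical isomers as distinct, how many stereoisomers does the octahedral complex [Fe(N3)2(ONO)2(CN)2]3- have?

The six octahedral sites form three mutually perpendicular trans pairs.
There are 5 geometric isomers: N3 trans, ONO trans, CN trans; N3 cis, ONO cis, CN trans; N3 cis, ONO trans, CN cis; N3 cis, ONO cis, CN cis (chiral); N3 trans, ONO cis, CN cis.
One of these lacks any improper symmetry element and so occurs as an enantiomeric pair, giving 5 + 1 = 6 stereoisomers in total.

6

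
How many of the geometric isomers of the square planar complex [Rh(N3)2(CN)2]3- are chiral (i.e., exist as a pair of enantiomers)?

In a square planar complex each vertex has one trans partner and two cis neighbours.
Systematic placement gives 2 geometric isomers: N3 cis; N3 trans.
Each arrangement has an internal mirror plane or centre of symmetry, so none is chiral.

0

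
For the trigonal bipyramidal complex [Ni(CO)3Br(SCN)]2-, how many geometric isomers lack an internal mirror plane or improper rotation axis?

0

In a trigonal bipyramid the two axial positions differ from the three equatorial ones.
Systematic placement gives 4 geometric isomers: Br axial, SCN equatorial; Br axial, SCN axial; Br equatorial, SCN equatorial; Br equatorial, SCN axial.
Each arrangement has an internal mirror plane or centre of symmetry, so none is chiral.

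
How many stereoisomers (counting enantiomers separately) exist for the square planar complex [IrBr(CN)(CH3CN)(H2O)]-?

3

A square has two trans pairs of vertices; adjacent vertices are cis.
The distinct arrangements are (3 in all): (Br/CN trans, CH3CN/H2O trans); (Br/H2O trans, CH3CN/CN trans); (Br/CH3CN trans, CN/H2O trans).
Each arrangement has an internal mirror plane or centre of symmetry, so none is chiral.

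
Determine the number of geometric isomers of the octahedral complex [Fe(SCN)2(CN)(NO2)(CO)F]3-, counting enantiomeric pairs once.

The six octahedral sites form three mutually perpendicular trans pairs.
Systematic enumeration (placing each ligand type in turn and discarding arrangements equivalent by rotation or reflection) gives 9 geometric isomers.

9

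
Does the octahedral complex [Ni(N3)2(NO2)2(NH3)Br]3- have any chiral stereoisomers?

yes

An octahedron has six vertices in three trans pairs; every non-trans pair is cis.
The distinct arrangements are (6 in all): N3 cis, NO2 trans; N3 cis, NO2 cis (3 arrangements, 2 chiral); N3 trans, NO2 trans; N3 trans, NO2 cis.
Of these, 2 lack any improper symmetry element and so occur as enantiomeric pairs, giving 6 + 2 = 8 stereoisomers in total.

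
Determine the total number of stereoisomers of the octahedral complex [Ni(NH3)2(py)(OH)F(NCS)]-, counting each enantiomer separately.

An octahedron has six vertices in three trans pairs; every non-trans pair is cis.
Exhaustive case analysis gives 9 geometric isomers.
Of these, 6 lack any improper symmetry element and so occur as enantiomeric pairs, giving 9 + 6 = 15 stereoisomers in total.

15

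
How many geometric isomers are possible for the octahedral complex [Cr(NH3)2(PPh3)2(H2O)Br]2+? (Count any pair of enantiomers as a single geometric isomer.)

6

Systematic placement gives 6 geometric isomers: NH3 trans, PPh3 trans; NH3 cis, PPh3 cis (3 arrangements, 2 chiral); NH3 cis, PPh3 trans; NH3 trans, PPh3 cis.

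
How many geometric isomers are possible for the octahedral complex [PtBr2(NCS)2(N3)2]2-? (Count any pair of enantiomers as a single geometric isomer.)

5

An octahedron has six vertices in three trans pairs; every non-trans pair is cis.
There are 5 geometric isomers: Br trans, NCS trans, N3 trans; Br trans, NCS cis, N3 cis; Br cis, NCS trans, N3 cis; Br cis, NCS cis, N3 cis (chiral); Br cis, NCS cis, N3 trans.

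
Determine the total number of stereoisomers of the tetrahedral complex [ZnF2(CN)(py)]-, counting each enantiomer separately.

All four vertices of a tetrahedron are equivalent and mutually adjacent, so cis/trans isomerism cannot arise.
Only one geometric arrangement is possible.

1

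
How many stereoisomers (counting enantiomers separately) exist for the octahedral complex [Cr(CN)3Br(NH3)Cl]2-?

5

An octahedron has six vertices in three trans pairs; every non-trans pair is cis.
Working through the distinct placements yields 4 geometric isomers: CN mer (3 arrangements); CN fac (chiral).
One of these lacks any improper symmetry element and so occurs as an enantiomeric pair, giving 4 + 1 = 5 stereoisomers in total.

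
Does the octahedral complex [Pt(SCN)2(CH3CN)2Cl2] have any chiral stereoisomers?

An octahedron has six vertices in three trans pairs; every non-trans pair is cis.
Working through the distinct placements yields 5 geometric isomers: SCN trans, CH3CN trans, Cl trans; SCN cis, CH3CN trans, Cl cis; SCN trans, CH3CN cis, Cl cis; SCN cis, CH3CN cis, Cl cis (chiral); SCN cis, CH3CN cis, Cl trans.
One of these lacks any improper symmetry element and so occurs as an enantiomeric pair, giving 5 + 1 = 6 stereoisomers in total.

yes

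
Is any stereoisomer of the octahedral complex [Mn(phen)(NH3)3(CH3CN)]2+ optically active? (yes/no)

no

Each phen is bidentate and must span two cis positions.
There are 2 geometric isomers: NH3 fac; NH3 mer.
Each arrangement has an internal mirror plane or centre of symmetry, so none is chiral.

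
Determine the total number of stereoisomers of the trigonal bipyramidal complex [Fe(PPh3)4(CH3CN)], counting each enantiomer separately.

A trigonal bipyramid has two axial and three equatorial sites, which are chemically inequivalent.
There are 2 geometric isomers: CH3CN axial; CH3CN equatorial.
Each arrangement has an internal mirror plane or centre of symmetry, so none is chiral.

2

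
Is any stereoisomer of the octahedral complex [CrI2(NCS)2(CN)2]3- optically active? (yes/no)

yes

An octahedron has six vertices in three trans pairs; every non-trans pair is cis.
There are 5 geometric isomers: I trans, NCS trans, CN trans; I cis, NCS cis, CN trans; I cis, NCS trans, CN cis; I cis, NCS cis, CN cis (chiral); I trans, NCS cis, CN cis.
One of these lacks any improper symmetry element and so occurs as an enantiomeric pair, giving 5 + 1 = 6 stereoisomers in total.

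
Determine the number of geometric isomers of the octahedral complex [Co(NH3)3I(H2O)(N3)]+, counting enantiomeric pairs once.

An octahedron has six vertices in three trans pairs; every non-trans pair is cis.
The distinct arrangements are (4 in all): NH3 mer (3 arrangements); NH3 fac (chiral).

4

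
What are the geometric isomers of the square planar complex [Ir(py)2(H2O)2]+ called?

cis and trans

In a square planar complex each vertex has one trans partner and two cis neighbours.
The distinct arrangements are (2 in all): py cis; py trans.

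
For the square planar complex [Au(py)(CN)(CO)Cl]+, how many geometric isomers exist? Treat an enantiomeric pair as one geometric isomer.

A square has two trans pairs of vertices; adjacent vertices are cis.
The distinct arrangements are (3 in all): (CN/Cl trans, CO/py trans); (CN/py trans, CO/Cl trans); (CN/CO trans, Cl/py trans).

3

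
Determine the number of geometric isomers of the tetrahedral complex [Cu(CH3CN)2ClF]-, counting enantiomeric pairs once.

In a tetrahedral complex all four positions are equivalent and every pair of ligands is adjacent — there is no cis/trans distinction.
Only one geometric arrangement is possible.

1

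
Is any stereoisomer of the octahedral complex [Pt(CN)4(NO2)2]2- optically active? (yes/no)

An octahedron has six vertices in three trans pairs; every non-trans pair is cis.
The distinct arrangements are (2 in all): NO2 trans; NO2 cis.
Each arrangement has an internal mirror plane or centre of symmetry, so none is chiral.

no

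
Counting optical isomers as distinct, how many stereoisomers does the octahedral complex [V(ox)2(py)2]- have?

3

The six octahedral sites form three mutually perpendicular trans pairs.
Each ox is bidentate and must span two cis positions.
Systematic placement gives 2 geometric isomers: py trans; py cis (chiral).
One of these lacks any improper symmetry element and so occurs as an enantiomeric pair, giving 2 + 1 = 3 stereoisomers in total.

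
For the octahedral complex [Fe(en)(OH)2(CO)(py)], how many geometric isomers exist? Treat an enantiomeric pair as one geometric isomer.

4

An octahedron has six vertices in three trans pairs; every non-trans pair is cis.
Each en is bidentate and must span two cis positions.
Working through the distinct placements yields 4 geometric isomers: OH cis (3 arrangements, 2 chiral); OH trans.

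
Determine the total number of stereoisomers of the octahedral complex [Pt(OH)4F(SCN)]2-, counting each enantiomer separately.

2

An octahedron has six vertices in three trans pairs; every non-trans pair is cis.
There are 2 geometric isomers: F and SCN mutually cis; F and SCN mutually trans.
Each arrangement has an internal mirror plane or centre of symmetry, so none is chiral.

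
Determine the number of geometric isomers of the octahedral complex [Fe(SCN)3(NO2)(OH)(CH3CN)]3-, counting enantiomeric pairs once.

4

In an octahedral complex each vertex has one trans partner and four cis neighbours.
There are 4 geometric isomers: SCN mer (3 arrangements); SCN fac (chiral).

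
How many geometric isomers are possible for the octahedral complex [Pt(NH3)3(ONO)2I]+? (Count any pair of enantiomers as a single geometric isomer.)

3

Systematic placement gives 3 geometric isomers: NH3 mer, ONO trans; NH3 fac, ONO cis; NH3 mer, ONO cis.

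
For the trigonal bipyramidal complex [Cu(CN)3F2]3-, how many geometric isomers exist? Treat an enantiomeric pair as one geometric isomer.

3

There are 3 geometric isomers: F both equatorial; F one axial, one equatorial; F both axial.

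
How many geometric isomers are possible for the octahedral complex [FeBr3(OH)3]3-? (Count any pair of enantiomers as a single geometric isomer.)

The six octahedral sites form three mutually perpendicular trans pairs.
The distinct arrangements are (2 in all): Br mer; Br fac.

2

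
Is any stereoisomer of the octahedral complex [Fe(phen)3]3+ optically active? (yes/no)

Each phen is bidentate and must span two cis positions.
Only one geometric arrangement is possible; it has no improper symmetry element, so it exists as a pair of enantiomers (2 stereoisomers).

yes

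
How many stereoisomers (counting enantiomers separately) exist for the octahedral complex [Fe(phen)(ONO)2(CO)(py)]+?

The six octahedral sites form three mutually perpendicular trans pairs.
Each phen is bidentate and must span two cis positions.
Working through the distinct placements yields 4 geometric isomers: ONO cis (3 arrangements, 2 chiral); ONO trans.
Of these, 2 lack any improper symmetry element and so occur as enantiomeric pairs, giving 4 + 2 = 6 stereoisomers in total.

6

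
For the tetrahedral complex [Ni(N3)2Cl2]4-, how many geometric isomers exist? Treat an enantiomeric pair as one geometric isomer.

1

In a tetrahedral complex all four positions are equivalent and every pair of ligands is adjacent — there is no cis/trans distinction.
Only one geometric arrangement is possible.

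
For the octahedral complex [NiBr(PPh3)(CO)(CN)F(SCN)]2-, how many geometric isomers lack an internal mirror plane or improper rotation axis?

The six octahedral sites form three mutually perpendicular trans pairs.
Systematic enumeration (placing each ligand type in turn and discarding arrangements equivalent by rotation or reflection) gives 15 geometric isomers.
Of these, 15 lack any improper symmetry element and so occur as enantiomeric pairs, giving 15 + 15 = 30 stereoisomers in total.

15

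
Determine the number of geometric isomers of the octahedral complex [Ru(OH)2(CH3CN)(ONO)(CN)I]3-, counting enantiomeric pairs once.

9

Systematic enumeration (placing each ligand type in turn and discarding arrangements equivalent by rotation or reflection) gives 9 geometric isomers.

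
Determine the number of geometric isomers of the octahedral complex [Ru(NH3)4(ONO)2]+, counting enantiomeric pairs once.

2

The six octahedral sites form three mutually perpendicular trans pairs.
There are 2 geometric isomers: ONO trans; ONO cis.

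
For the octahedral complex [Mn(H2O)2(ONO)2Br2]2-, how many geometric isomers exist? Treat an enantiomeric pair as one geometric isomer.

5

The six octahedral sites form three mutually perpendicular trans pairs.
There are 5 geometric isomers: H2O trans, ONO trans, Br trans; H2O cis, ONO cis, Br trans; H2O cis, ONO trans, Br cis; H2O cis, ONO cis, Br cis (chiral); H2O trans, ONO cis, Br cis.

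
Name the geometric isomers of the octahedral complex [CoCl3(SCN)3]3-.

fac and mer

The six octahedral sites form three mutually perpendicular trans pairs.
The distinct arrangements are (2 in all): Cl mer; Cl fac.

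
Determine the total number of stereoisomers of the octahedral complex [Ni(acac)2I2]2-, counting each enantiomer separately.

3

Each acac is bidentate and must span two cis positions.
The distinct arrangements are (2 in all): I trans; I cis (chiral).
One of these lacks any improper symmetry element and so occurs as an enantiomeric pair, giving 2 + 1 = 3 stereoisomers in total.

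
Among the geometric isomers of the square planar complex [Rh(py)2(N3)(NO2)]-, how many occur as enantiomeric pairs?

A square has two trans pairs of vertices; adjacent vertices are cis.
Working through the distinct placements yields 2 geometric isomers: py cis; py trans.
Each arrangement has an internal mirror plane or centre of symmetry, so none is chiral.

0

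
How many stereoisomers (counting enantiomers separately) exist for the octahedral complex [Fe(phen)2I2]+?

Each phen is bidentate and must span two cis positions.
The distinct arrangements are (2 in all): I trans; I cis (chiral).
One of these lacks any improper symmetry element and so occurs as an enantiomeric pair, giving 2 + 1 = 3 stereoisomers in total.

3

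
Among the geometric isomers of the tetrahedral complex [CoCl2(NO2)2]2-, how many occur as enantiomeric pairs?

0

All four vertices of a tetrahedron are equivalent and mutually adjacent, so cis/trans isomerism cannot arise.
Only one geometric arrangement is possible.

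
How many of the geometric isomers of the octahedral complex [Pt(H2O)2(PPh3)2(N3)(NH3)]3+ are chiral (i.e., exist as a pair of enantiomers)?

In an octahedral complex each vertex has one trans partner and four cis neighbours.
Working through the distinct placements yields 6 geometric isomers: H2O trans, PPh3 trans; H2O trans, PPh3 cis; H2O cis, PPh3 trans; H2O cis, PPh3 cis (3 arrangements, 2 chiral).
Of these, 2 lack any improper symmetry element and so occur as enantiomeric pairs, giving 6 + 2 = 8 stereoisomers in total.

2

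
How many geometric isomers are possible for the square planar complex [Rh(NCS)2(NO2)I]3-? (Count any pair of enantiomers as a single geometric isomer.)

A square has two trans pairs of vertices; adjacent vertices are cis.
There are 2 geometric isomers: NCS cis; NCS trans.

2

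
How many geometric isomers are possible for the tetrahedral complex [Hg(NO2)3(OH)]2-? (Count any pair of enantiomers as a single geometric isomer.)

In a tetrahedral complex all four positions are equivalent and every pair of ligands is adjacent — there is no cis/trans distinction.
Only one geometric arrangement is possible.

1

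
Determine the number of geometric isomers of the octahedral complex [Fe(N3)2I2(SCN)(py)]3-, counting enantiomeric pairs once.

6

In an octahedral complex each vertex has one trans partner and four cis neighbours.
Working through the distinct placements yields 6 geometric isomers: N3 trans, I trans; N3 cis, I trans; N3 cis, I cis (3 arrangements, 2 chiral); N3 trans, I cis.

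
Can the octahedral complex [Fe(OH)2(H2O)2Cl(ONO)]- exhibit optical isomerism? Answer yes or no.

The six octahedral sites form three mutually perpendicular trans pairs.
There are 6 geometric isomers: OH cis, H2O cis (3 arrangements, 2 chiral); OH trans, H2O cis; OH cis, H2O trans; OH trans, H2O trans.
Of these, 2 lack any improper symmetry element and so occur as enantiomeric pairs, giving 6 + 2 = 8 stereoisomers in total.

yes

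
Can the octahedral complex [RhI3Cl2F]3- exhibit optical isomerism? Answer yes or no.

no

An octahedron has six vertices in three trans pairs; every non-trans pair is cis.
There are 3 geometric isomers: I mer, Cl trans; I mer, Cl cis; I fac, Cl cis.
Each arrangement has an internal mirror plane or centre of symmetry, so none is chiral.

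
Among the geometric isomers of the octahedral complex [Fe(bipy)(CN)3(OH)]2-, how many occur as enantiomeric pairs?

0

Each bipy is bidentate and must span two cis positions.
The distinct arrangements are (2 in all): CN mer; CN fac.
Each arrangement has an internal mirror plane or centre of symmetry, so none is chiral.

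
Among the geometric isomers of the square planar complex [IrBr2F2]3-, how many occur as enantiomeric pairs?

0

A square has two trans pairs of vertices; adjacent vertices are cis.
The distinct arrangements are (2 in all): Br cis; Br trans.
Each arrangement has an internal mirror plane or centre of symmetry, so none is chiral.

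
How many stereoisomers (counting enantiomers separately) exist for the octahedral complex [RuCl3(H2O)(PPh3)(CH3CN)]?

5

The six octahedral sites form three mutually perpendicular trans pairs.
Systematic placement gives 4 geometric isomers: Cl mer (3 arrangements); Cl fac (chiral).
One of these lacks any improper symmetry element and so occurs as an enantiomeric pair, giving 4 + 1 = 5 stereoisomers in total.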